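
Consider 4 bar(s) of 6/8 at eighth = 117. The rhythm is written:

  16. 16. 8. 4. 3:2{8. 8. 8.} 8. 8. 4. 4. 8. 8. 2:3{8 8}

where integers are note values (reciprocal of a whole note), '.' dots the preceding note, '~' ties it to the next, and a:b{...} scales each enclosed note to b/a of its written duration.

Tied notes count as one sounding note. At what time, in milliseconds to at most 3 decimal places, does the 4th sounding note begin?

note 4 onset = 3b = 1538.462ms

1. 0.0ms @ 0 + 384.615ms (3/4)
2. 384.615ms @ 3/4 + 384.615ms (3/4)
3. 769.231ms @ 3/2 + 769.231ms (3/2)
4. 1538.462ms @ 3 + 1538.462ms (3)
5. 3076.923ms @ 6 + 512.821ms (1)
6. 3589.744ms @ 7 + 512.821ms (1)
7. 4102.564ms @ 8 + 512.821ms (1)
8. 4615.385ms @ 9 + 769.231ms (3/2)
9. 5384.615ms @ 21/2 + 769.231ms (3/2)
10. 6153.846ms @ 12 + 1538.462ms (3)
11. 7692.308ms @ 15 + 1538.462ms (3)
12. 9230.769ms @ 18 + 769.231ms (3/2)
13. 10000.0ms @ 39/2 + 769.231ms (3/2)
14. 10769.231ms @ 21 + 769.231ms (3/2)
15. 11538.462ms @ 45/2 + 769.231ms (3/2)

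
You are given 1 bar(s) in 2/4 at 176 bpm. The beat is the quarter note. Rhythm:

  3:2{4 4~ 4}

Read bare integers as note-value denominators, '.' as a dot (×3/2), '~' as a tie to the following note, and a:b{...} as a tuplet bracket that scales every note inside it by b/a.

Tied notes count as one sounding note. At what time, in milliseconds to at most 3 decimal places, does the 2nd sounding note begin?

1. 0.0ms @ 0 + 227.273ms (2/3)
2. 227.273ms @ 2/3 + 454.545ms (4/3)

note 2 onset = 2/3b = 227.273ms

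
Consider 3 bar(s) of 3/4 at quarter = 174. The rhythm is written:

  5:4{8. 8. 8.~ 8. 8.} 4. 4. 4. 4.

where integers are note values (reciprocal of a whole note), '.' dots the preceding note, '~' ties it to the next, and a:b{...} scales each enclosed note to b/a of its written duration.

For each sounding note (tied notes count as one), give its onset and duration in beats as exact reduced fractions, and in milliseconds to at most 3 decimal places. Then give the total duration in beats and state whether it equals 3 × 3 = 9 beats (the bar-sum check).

1) 0.0ms=0b +206.897ms=3/5b
2) 206.897ms=3/5b +206.897ms=3/5b
3) 413.793ms=6/5b +413.793ms=6/5b
4) 827.586ms=12/5b +206.897ms=3/5b
5) 1034.483ms=3b +517.241ms=3/2b
6) 1551.724ms=9/2b +517.241ms=3/2b
7) 2068.966ms=6b +517.241ms=3/2b
8) 2586.207ms=15/2b +517.241ms=3/2b
Σ=9b of 9 (174bpm 3/4) — PASS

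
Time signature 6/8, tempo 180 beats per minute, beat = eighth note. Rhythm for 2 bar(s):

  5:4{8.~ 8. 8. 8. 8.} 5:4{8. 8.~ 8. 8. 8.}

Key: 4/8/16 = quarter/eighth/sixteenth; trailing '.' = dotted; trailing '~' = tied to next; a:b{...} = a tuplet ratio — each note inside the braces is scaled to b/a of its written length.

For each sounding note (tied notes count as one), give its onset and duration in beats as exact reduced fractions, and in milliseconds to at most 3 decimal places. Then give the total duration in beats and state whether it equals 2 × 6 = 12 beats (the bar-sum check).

1) 0.0ms=0b +800.0ms=12/5b
2) 800.0ms=12/5b +400.0ms=6/5b
3) 1200.0ms=18/5b +400.0ms=6/5b
4) 1600.0ms=24/5b +400.0ms=6/5b
5) 2000.0ms=6b +400.0ms=6/5b
6) 2400.0ms=36/5b +800.0ms=12/5b
7) 3200.0ms=48/5b +400.0ms=6/5b
8) 3600.0ms=54/5b +400.0ms=6/5b
Σ=12b of 12 (180bpm 6/8) — PASS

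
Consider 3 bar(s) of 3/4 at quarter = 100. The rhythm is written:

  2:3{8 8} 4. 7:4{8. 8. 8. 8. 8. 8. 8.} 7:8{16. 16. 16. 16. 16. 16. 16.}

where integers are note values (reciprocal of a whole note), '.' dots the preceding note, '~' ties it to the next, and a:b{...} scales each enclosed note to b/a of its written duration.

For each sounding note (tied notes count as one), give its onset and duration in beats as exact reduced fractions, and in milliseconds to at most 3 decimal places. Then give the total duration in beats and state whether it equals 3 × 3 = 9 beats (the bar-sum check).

1) 0.0ms=0b +450.0ms=3/4b
2) 450.0ms=3/4b +450.0ms=3/4b
3) 900.0ms=3/2b +900.0ms=3/2b
4) 1800.0ms=3b +257.143ms=3/7b
5) 2057.143ms=24/7b +257.143ms=3/7b
6) 2314.286ms=27/7b +257.143ms=3/7b
7) 2571.429ms=30/7b +257.143ms=3/7b
8) 2828.571ms=33/7b +257.143ms=3/7b
9) 3085.714ms=36/7b +257.143ms=3/7b
10) 3342.857ms=39/7b +257.143ms=3/7b
11) 3600.0ms=6b +257.143ms=3/7b
12) 3857.143ms=45/7b +257.143ms=3/7b
13) 4114.286ms=48/7b +257.143ms=3/7b
14) 4371.429ms=51/7b +257.143ms=3/7b
15) 4628.571ms=54/7b +257.143ms=3/7b
16) 4885.714ms=57/7b +257.143ms=3/7b
17) 5142.857ms=60/7b +257.143ms=3/7b
Σ=9b of 9 (100bpm 3/4) — PASS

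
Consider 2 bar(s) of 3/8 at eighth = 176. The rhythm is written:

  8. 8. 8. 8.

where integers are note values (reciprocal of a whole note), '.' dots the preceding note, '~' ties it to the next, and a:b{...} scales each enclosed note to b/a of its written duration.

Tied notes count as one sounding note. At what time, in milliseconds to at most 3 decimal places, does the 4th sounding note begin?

1. 0.0ms @ 0 + 511.364ms (3/2)
2. 511.364ms @ 3/2 + 511.364ms (3/2)
3. 1022.727ms @ 3 + 511.364ms (3/2)
4. 1534.091ms @ 9/2 + 511.364ms (3/2)

note 4 onset = 9/2b = 1534.091ms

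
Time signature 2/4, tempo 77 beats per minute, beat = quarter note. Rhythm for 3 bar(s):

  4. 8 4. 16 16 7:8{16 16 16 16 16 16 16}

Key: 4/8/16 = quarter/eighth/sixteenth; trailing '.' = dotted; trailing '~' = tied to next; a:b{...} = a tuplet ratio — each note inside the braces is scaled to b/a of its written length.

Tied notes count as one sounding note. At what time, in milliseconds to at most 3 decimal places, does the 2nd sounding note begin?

1. 0.0ms @ 0 + 1168.831ms (3/2)
2. 1168.831ms @ 3/2 + 389.61ms (1/2)
3. 1558.442ms @ 2 + 1168.831ms (3/2)
4. 2727.273ms @ 7/2 + 194.805ms (1/4)
5. 2922.078ms @ 15/4 + 194.805ms (1/4)
6. 3116.883ms @ 4 + 222.635ms (2/7)
7. 3339.518ms @ 30/7 + 222.635ms (2/7)
8. 3562.152ms @ 32/7 + 222.635ms (2/7)
9. 3784.787ms @ 34/7 + 222.635ms (2/7)
10. 4007.421ms @ 36/7 + 222.635ms (2/7)
11. 4230.056ms @ 38/7 + 222.635ms (2/7)
12. 4452.69ms @ 40/7 + 222.635ms (2/7)

note 2 onset = 3/2b = 1168.831ms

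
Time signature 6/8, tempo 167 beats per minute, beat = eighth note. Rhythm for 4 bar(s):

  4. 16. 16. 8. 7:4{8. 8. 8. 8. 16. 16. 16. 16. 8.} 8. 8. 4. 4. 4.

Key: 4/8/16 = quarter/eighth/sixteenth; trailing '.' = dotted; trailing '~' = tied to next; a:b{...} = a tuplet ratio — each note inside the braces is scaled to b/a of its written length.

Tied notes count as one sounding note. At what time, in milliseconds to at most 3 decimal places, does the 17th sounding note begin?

1. 0.0ms @ 0 + 1077.844ms (3)
2. 1077.844ms @ 3 + 269.461ms (3/4)
3. 1347.305ms @ 15/4 + 269.461ms (3/4)
4. 1616.766ms @ 9/2 + 538.922ms (3/2)
5. 2155.689ms @ 6 + 307.956ms (6/7)
6. 2463.644ms @ 48/7 + 307.956ms (6/7)
7. 2771.6ms @ 54/7 + 307.956ms (6/7)
8. 3079.555ms @ 60/7 + 307.956ms (6/7)
9. 3387.511ms @ 66/7 + 153.978ms (3/7)
10. 3541.488ms @ 69/7 + 153.978ms (3/7)
11. 3695.466ms @ 72/7 + 153.978ms (3/7)
12. 3849.444ms @ 75/7 + 153.978ms (3/7)
13. 4003.422ms @ 78/7 + 307.956ms (6/7)
14. 4311.377ms @ 12 + 538.922ms (3/2)
15. 4850.299ms @ 27/2 + 538.922ms (3/2)
16. 5389.222ms @ 15 + 1077.844ms (3)
17. 6467.066ms @ 18 + 1077.844ms (3)
18. 7544.91ms @ 21 + 1077.844ms (3)

note 17 onset = 18b = 6467.066ms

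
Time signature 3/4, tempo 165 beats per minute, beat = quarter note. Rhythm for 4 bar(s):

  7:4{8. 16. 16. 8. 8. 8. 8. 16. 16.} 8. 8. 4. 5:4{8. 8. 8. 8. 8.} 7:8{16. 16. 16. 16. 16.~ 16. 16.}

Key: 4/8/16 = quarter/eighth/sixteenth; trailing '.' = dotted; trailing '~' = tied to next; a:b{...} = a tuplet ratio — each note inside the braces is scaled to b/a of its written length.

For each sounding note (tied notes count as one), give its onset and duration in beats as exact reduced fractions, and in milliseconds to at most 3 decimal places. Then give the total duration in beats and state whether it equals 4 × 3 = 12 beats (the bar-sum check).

1) 0.0ms=0b +155.844ms=3/7b
2) 155.844ms=3/7b +77.922ms=3/14b
3) 233.766ms=9/14b +77.922ms=3/14b
4) 311.688ms=6/7b +155.844ms=3/7b
5) 467.532ms=9/7b +155.844ms=3/7b
6) 623.377ms=12/7b +155.844ms=3/7b
7) 779.221ms=15/7b +155.844ms=3/7b
8) 935.065ms=18/7b +77.922ms=3/14b
9) 1012.987ms=39/14b +77.922ms=3/14b
10) 1090.909ms=3b +272.727ms=3/4b
11) 1363.636ms=15/4b +272.727ms=3/4b
12) 1636.364ms=9/2b +545.455ms=3/2b
13) 2181.818ms=6b +218.182ms=3/5b
14) 2400.0ms=33/5b +218.182ms=3/5b
15) 2618.182ms=36/5b +218.182ms=3/5b
16) 2836.364ms=39/5b +218.182ms=3/5b
17) 3054.545ms=42/5b +218.182ms=3/5b
18) 3272.727ms=9b +155.844ms=3/7b
19) 3428.571ms=66/7b +155.844ms=3/7b
20) 3584.416ms=69/7b +155.844ms=3/7b
21) 3740.26ms=72/7b +155.844ms=3/7b
22) 3896.104ms=75/7b +311.688ms=6/7b
23) 4207.792ms=81/7b +155.844ms=3/7b
Σ=12b of 12 (165bpm 3/4) — PASS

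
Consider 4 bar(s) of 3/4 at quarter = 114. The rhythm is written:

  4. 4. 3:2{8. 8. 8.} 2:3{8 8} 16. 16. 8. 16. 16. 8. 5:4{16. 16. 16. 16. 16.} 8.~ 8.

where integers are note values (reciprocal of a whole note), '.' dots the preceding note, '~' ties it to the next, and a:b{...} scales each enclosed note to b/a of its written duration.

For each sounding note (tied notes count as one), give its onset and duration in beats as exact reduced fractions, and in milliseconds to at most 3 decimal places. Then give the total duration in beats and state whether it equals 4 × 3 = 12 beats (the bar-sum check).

1) 0.0ms=0b +789.474ms=3/2b
2) 789.474ms=3/2b +789.474ms=3/2b
3) 1578.947ms=3b +263.158ms=1/2b
4) 1842.105ms=7/2b +263.158ms=1/2b
5) 2105.263ms=4b +263.158ms=1/2b
6) 2368.421ms=9/2b +394.737ms=3/4b
7) 2763.158ms=21/4b +394.737ms=3/4b
8) 3157.895ms=6b +197.368ms=3/8b
9) 3355.263ms=51/8b +197.368ms=3/8b
10) 3552.632ms=27/4b +394.737ms=3/4b
11) 3947.368ms=15/2b +197.368ms=3/8b
12) 4144.737ms=63/8b +197.368ms=3/8b
13) 4342.105ms=33/4b +394.737ms=3/4b
14) 4736.842ms=9b +157.895ms=3/10b
15) 4894.737ms=93/10b +157.895ms=3/10b
16) 5052.632ms=48/5b +157.895ms=3/10b
17) 5210.526ms=99/10b +157.895ms=3/10b
18) 5368.421ms=51/5b +157.895ms=3/10b
19) 5526.316ms=21/2b +789.474ms=3/2b
Σ=12b of 12 (114bpm 3/4) — PASS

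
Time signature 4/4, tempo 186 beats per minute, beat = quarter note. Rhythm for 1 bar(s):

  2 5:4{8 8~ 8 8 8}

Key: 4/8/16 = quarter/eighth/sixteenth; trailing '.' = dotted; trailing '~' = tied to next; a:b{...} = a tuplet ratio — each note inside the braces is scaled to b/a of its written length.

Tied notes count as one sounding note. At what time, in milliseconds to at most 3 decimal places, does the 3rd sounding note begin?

1. 0.0ms @ 0 + 645.161ms (2)
2. 645.161ms @ 2 + 129.032ms (2/5)
3. 774.194ms @ 12/5 + 258.065ms (4/5)
4. 1032.258ms @ 16/5 + 129.032ms (2/5)
5. 1161.29ms @ 18/5 + 129.032ms (2/5)

note 3 onset = 12/5b = 774.194ms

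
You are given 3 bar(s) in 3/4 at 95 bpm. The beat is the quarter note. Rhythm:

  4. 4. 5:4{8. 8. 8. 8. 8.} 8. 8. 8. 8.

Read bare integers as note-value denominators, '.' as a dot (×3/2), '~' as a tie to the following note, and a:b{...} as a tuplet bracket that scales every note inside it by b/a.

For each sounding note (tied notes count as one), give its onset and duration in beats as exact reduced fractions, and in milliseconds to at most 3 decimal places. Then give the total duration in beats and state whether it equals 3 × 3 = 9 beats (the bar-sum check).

1) 0.0ms=0b +947.368ms=3/2b
2) 947.368ms=3/2b +947.368ms=3/2b
3) 1894.737ms=3b +378.947ms=3/5b
4) 2273.684ms=18/5b +378.947ms=3/5b
5) 2652.632ms=21/5b +378.947ms=3/5b
6) 3031.579ms=24/5b +378.947ms=3/5b
7) 3410.526ms=27/5b +378.947ms=3/5b
8) 3789.474ms=6b +473.684ms=3/4b
9) 4263.158ms=27/4b +473.684ms=3/4b
10) 4736.842ms=15/2b +473.684ms=3/4b
11) 5210.526ms=33/4b +473.684ms=3/4b
Σ=9b of 9 (95bpm 3/4) — PASS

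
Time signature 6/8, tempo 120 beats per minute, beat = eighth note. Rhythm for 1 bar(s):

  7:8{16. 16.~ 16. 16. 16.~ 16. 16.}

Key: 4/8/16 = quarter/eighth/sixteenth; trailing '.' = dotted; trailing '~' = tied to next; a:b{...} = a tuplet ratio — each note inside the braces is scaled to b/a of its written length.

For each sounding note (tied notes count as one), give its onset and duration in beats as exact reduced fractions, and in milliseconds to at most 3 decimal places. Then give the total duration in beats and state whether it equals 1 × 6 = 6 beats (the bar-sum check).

1) 0.0ms=0b +428.571ms=6/7b
2) 428.571ms=6/7b +857.143ms=12/7b
3) 1285.714ms=18/7b +428.571ms=6/7b
4) 1714.286ms=24/7b +857.143ms=12/7b
5) 2571.429ms=36/7b +428.571ms=6/7b
Σ=6b of 6 (120bpm 6/8) — PASS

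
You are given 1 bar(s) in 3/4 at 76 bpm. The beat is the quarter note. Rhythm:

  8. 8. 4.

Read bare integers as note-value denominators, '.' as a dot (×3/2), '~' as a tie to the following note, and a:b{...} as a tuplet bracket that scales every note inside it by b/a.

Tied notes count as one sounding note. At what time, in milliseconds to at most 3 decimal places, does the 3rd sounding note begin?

1. 0.0ms @ 0 + 592.105ms (3/4)
2. 592.105ms @ 3/4 + 592.105ms (3/4)
3. 1184.211ms @ 3/2 + 1184.211ms (3/2)

note 3 onset = 3/2b = 1184.211ms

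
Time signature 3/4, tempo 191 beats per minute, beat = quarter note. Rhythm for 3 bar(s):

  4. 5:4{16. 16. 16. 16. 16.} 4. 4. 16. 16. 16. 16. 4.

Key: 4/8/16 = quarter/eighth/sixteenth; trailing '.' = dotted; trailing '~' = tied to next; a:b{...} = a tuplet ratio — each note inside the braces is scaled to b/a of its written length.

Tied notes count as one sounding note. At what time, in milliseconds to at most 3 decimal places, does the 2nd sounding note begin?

1. 0.0ms @ 0 + 471.204ms (3/2)
2. 471.204ms @ 3/2 + 94.241ms (3/10)
3. 565.445ms @ 9/5 + 94.241ms (3/10)
4. 659.686ms @ 21/10 + 94.241ms (3/10)
5. 753.927ms @ 12/5 + 94.241ms (3/10)
6. 848.168ms @ 27/10 + 94.241ms (3/10)
7. 942.408ms @ 3 + 471.204ms (3/2)
8. 1413.613ms @ 9/2 + 471.204ms (3/2)
9. 1884.817ms @ 6 + 117.801ms (3/8)
10. 2002.618ms @ 51/8 + 117.801ms (3/8)
11. 2120.419ms @ 27/4 + 117.801ms (3/8)
12. 2238.22ms @ 57/8 + 117.801ms (3/8)
13. 2356.021ms @ 15/2 + 471.204ms (3/2)

note 2 onset = 3/2b = 471.204ms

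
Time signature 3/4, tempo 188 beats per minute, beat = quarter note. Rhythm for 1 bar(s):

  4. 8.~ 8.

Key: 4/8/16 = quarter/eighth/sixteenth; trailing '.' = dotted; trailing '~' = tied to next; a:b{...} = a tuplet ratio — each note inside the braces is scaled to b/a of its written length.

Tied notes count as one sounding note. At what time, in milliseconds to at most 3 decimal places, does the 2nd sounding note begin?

1. 0.0ms @ 0 + 478.723ms (3/2)
2. 478.723ms @ 3/2 + 478.723ms (3/2)

note 2 onset = 3/2b = 478.723ms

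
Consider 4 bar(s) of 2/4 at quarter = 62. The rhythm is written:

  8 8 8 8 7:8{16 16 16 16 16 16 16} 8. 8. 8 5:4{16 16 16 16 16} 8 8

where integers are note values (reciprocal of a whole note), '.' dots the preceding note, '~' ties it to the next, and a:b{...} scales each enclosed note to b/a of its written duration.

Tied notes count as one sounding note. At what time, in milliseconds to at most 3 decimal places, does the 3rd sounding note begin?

note 3 onset = 1b = 967.742ms

1. 0.0ms @ 0 + 483.871ms (1/2)
2. 483.871ms @ 1/2 + 483.871ms (1/2)
3. 967.742ms @ 1 + 483.871ms (1/2)
4. 1451.613ms @ 3/2 + 483.871ms (1/2)
5. 1935.484ms @ 2 + 276.498ms (2/7)
6. 2211.982ms @ 16/7 + 276.498ms (2/7)
7. 2488.479ms @ 18/7 + 276.498ms (2/7)
8. 2764.977ms @ 20/7 + 276.498ms (2/7)
9. 3041.475ms @ 22/7 + 276.498ms (2/7)
10. 3317.972ms @ 24/7 + 276.498ms (2/7)
11. 3594.47ms @ 26/7 + 276.498ms (2/7)
12. 3870.968ms @ 4 + 725.806ms (3/4)
13. 4596.774ms @ 19/4 + 725.806ms (3/4)
14. 5322.581ms @ 11/2 + 483.871ms (1/2)
15. 5806.452ms @ 6 + 193.548ms (1/5)
16. 6000.0ms @ 31/5 + 193.548ms (1/5)
17. 6193.548ms @ 32/5 + 193.548ms (1/5)
18. 6387.097ms @ 33/5 + 193.548ms (1/5)
19. 6580.645ms @ 34/5 + 193.548ms (1/5)
20. 6774.194ms @ 7 + 483.871ms (1/2)
21. 7258.065ms @ 15/2 + 483.871ms (1/2)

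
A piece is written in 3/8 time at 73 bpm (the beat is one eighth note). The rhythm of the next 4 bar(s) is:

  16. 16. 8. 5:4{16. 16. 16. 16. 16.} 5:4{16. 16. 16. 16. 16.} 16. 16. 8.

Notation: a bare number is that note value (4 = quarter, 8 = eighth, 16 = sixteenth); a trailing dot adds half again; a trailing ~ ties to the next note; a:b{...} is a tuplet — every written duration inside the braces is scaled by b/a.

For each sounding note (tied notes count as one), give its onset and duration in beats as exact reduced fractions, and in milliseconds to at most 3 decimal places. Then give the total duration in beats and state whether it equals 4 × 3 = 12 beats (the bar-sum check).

1) 0.0ms=0b +616.438ms=3/4b
2) 616.438ms=3/4b +616.438ms=3/4b
3) 1232.877ms=3/2b +1232.877ms=3/2b
4) 2465.753ms=3b +493.151ms=3/5b
5) 2958.904ms=18/5b +493.151ms=3/5b
6) 3452.055ms=21/5b +493.151ms=3/5b
7) 3945.205ms=24/5b +493.151ms=3/5b
8) 4438.356ms=27/5b +493.151ms=3/5b
9) 4931.507ms=6b +493.151ms=3/5b
10) 5424.658ms=33/5b +493.151ms=3/5b
11) 5917.808ms=36/5b +493.151ms=3/5b
12) 6410.959ms=39/5b +493.151ms=3/5b
13) 6904.11ms=42/5b +493.151ms=3/5b
14) 7397.26ms=9b +616.438ms=3/4b
15) 8013.699ms=39/4b +616.438ms=3/4b
16) 8630.137ms=21/2b +1232.877ms=3/2b
Σ=12b of 12 (73bpm 3/8) — PASS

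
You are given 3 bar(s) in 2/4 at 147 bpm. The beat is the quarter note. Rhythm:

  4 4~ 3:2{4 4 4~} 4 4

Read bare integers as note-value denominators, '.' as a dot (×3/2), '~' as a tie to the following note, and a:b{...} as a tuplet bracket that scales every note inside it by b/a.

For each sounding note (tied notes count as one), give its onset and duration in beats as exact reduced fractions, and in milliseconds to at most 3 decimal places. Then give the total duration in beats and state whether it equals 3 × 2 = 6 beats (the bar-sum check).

1) 0.0ms=0b +408.163ms=1b
2) 408.163ms=1b +680.272ms=5/3b
3) 1088.435ms=8/3b +272.109ms=2/3b
4) 1360.544ms=10/3b +680.272ms=5/3b
5) 2040.816ms=5b +408.163ms=1b
Σ=6b of 6 (147bpm 2/4) — PASS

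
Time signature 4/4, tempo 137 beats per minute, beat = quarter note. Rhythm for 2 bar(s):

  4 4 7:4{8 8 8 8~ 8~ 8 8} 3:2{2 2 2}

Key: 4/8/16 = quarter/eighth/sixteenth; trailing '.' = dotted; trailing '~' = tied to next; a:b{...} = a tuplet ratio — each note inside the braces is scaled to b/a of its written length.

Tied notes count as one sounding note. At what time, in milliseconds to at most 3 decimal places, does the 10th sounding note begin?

note 10 onset = 20/3b = 2919.708ms

1. 0.0ms @ 0 + 437.956ms (1)
2. 437.956ms @ 1 + 437.956ms (1)
3. 875.912ms @ 2 + 125.13ms (2/7)
4. 1001.043ms @ 16/7 + 125.13ms (2/7)
5. 1126.173ms @ 18/7 + 125.13ms (2/7)
6. 1251.303ms @ 20/7 + 375.391ms (6/7)
7. 1626.694ms @ 26/7 + 125.13ms (2/7)
8. 1751.825ms @ 4 + 583.942ms (4/3)
9. 2335.766ms @ 16/3 + 583.942ms (4/3)
10. 2919.708ms @ 20/3 + 583.942ms (4/3)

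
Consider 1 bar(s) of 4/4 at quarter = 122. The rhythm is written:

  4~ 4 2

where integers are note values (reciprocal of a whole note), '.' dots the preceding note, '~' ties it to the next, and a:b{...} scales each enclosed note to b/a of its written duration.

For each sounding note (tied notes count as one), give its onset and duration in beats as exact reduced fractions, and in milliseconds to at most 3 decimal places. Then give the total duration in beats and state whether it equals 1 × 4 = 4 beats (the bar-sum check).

1) 0.0ms=0b +983.607ms=2b
2) 983.607ms=2b +983.607ms=2b
Σ=4b of 4 (122bpm 4/4) — PASS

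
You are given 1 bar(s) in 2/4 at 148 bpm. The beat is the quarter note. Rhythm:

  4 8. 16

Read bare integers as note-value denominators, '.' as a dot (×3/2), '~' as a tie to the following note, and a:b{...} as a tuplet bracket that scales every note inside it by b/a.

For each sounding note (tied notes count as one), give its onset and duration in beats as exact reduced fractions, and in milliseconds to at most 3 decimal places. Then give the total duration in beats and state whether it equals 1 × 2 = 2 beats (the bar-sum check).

1) 0.0ms=0b +405.405ms=1b
2) 405.405ms=1b +304.054ms=3/4b
3) 709.459ms=7/4b +101.351ms=1/4b
Σ=2b of 2 (148bpm 2/4) — PASS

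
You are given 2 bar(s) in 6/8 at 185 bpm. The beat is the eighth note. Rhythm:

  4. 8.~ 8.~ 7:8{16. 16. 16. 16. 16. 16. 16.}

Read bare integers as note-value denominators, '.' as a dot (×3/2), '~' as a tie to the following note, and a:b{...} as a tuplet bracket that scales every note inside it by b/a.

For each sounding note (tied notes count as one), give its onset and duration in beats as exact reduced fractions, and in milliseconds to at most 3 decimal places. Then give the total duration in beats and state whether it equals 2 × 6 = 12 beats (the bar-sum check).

1) 0.0ms=0b +972.973ms=3b
2) 972.973ms=3b +1250.965ms=27/7b
3) 2223.938ms=48/7b +277.992ms=6/7b
4) 2501.931ms=54/7b +277.992ms=6/7b
5) 2779.923ms=60/7b +277.992ms=6/7b
6) 3057.915ms=66/7b +277.992ms=6/7b
7) 3335.907ms=72/7b +277.992ms=6/7b
8) 3613.9ms=78/7b +277.992ms=6/7b
Σ=12b of 12 (185bpm 6/8) — PASS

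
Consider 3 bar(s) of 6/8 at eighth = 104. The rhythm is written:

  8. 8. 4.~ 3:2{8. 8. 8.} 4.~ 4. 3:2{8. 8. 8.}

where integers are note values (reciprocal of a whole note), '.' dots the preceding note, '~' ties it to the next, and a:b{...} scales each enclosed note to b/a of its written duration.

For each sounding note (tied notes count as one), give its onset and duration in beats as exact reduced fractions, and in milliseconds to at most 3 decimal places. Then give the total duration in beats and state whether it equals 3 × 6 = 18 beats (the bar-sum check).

1) 0.0ms=0b +865.385ms=3/2b
2) 865.385ms=3/2b +865.385ms=3/2b
3) 1730.769ms=3b +2307.692ms=4b
4) 4038.462ms=7b +576.923ms=1b
5) 4615.385ms=8b +576.923ms=1b
6) 5192.308ms=9b +3461.538ms=6b
7) 8653.846ms=15b +576.923ms=1b
8) 9230.769ms=16b +576.923ms=1b
9) 9807.692ms=17b +576.923ms=1b
Σ=18b of 18 (104bpm 6/8) — PASS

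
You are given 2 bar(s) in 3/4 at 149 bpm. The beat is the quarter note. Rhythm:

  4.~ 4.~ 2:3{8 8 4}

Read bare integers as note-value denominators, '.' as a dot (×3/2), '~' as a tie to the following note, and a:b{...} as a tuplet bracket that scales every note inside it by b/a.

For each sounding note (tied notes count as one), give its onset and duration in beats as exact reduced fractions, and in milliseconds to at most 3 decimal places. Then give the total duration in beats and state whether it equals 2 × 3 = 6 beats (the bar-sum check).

1) 0.0ms=0b +1510.067ms=15/4b
2) 1510.067ms=15/4b +302.013ms=3/4b
3) 1812.081ms=9/2b +604.027ms=3/2b
Σ=6b of 6 (149bpm 3/4) — PASS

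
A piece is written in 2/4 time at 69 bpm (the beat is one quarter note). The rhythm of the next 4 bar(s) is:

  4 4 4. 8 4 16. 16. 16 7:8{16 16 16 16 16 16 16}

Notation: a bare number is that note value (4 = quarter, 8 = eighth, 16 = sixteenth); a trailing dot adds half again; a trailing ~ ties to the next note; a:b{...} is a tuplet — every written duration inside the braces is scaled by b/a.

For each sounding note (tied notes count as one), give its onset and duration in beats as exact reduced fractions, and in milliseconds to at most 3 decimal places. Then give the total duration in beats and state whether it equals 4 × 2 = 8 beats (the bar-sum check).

1) 0.0ms=0b +869.565ms=1b
2) 869.565ms=1b +869.565ms=1b
3) 1739.13ms=2b +1304.348ms=3/2b
4) 3043.478ms=7/2b +434.783ms=1/2b
5) 3478.261ms=4b +869.565ms=1b
6) 4347.826ms=5b +326.087ms=3/8b
7) 4673.913ms=43/8b +326.087ms=3/8b
8) 5000.0ms=23/4b +217.391ms=1/4b
9) 5217.391ms=6b +248.447ms=2/7b
10) 5465.839ms=44/7b +248.447ms=2/7b
11) 5714.286ms=46/7b +248.447ms=2/7b
12) 5962.733ms=48/7b +248.447ms=2/7b
13) 6211.18ms=50/7b +248.447ms=2/7b
14) 6459.627ms=52/7b +248.447ms=2/7b
15) 6708.075ms=54/7b +248.447ms=2/7b
Σ=8b of 8 (69bpm 2/4) — PASS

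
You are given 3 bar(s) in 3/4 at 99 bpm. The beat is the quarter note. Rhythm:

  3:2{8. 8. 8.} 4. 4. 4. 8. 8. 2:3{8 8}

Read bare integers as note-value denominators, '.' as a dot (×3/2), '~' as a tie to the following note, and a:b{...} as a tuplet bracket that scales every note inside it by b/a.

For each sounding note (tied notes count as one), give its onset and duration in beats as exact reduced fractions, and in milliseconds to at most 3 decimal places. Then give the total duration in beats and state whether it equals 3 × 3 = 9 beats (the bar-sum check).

1) 0.0ms=0b +303.03ms=1/2b
2) 303.03ms=1/2b +303.03ms=1/2b
3) 606.061ms=1b +303.03ms=1/2b
4) 909.091ms=3/2b +909.091ms=3/2b
5) 1818.182ms=3b +909.091ms=3/2b
6) 2727.273ms=9/2b +909.091ms=3/2b
7) 3636.364ms=6b +454.545ms=3/4b
8) 4090.909ms=27/4b +454.545ms=3/4b
9) 4545.455ms=15/2b +454.545ms=3/4b
10) 5000.0ms=33/4b +454.545ms=3/4b
Σ=9b of 9 (99bpm 3/4) — PASS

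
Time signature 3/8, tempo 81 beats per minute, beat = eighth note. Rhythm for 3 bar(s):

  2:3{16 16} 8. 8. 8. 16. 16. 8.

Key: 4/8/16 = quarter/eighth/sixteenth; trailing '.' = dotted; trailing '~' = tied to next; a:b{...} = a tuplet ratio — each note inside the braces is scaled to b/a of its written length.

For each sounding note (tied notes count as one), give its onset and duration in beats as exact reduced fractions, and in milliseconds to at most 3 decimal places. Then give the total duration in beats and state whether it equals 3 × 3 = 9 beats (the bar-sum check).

1) 0.0ms=0b +555.556ms=3/4b
2) 555.556ms=3/4b +555.556ms=3/4b
3) 1111.111ms=3/2b +1111.111ms=3/2b
4) 2222.222ms=3b +1111.111ms=3/2b
5) 3333.333ms=9/2b +1111.111ms=3/2b
6) 4444.444ms=6b +555.556ms=3/4b
7) 5000.0ms=27/4b +555.556ms=3/4b
8) 5555.556ms=15/2b +1111.111ms=3/2b
Σ=9b of 9 (81bpm 3/8) — PASS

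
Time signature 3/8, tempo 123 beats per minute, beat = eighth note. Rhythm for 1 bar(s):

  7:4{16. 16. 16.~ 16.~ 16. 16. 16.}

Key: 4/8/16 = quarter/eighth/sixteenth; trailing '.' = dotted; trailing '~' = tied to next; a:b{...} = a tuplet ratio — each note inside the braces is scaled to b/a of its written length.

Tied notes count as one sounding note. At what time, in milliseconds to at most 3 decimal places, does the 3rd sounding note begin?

note 3 onset = 6/7b = 418.118ms

1. 0.0ms @ 0 + 209.059ms (3/7)
2. 209.059ms @ 3/7 + 209.059ms (3/7)
3. 418.118ms @ 6/7 + 627.178ms (9/7)
4. 1045.296ms @ 15/7 + 209.059ms (3/7)
5. 1254.355ms @ 18/7 + 209.059ms (3/7)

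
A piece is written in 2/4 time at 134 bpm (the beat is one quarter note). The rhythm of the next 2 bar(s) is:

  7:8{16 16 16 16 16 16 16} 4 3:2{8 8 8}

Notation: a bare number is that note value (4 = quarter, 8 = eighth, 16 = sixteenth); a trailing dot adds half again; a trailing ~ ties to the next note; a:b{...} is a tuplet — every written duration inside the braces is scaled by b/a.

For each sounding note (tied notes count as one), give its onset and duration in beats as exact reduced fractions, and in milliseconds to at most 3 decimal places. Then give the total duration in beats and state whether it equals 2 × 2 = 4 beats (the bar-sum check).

1) 0.0ms=0b +127.932ms=2/7b
2) 127.932ms=2/7b +127.932ms=2/7b
3) 255.864ms=4/7b +127.932ms=2/7b
4) 383.795ms=6/7b +127.932ms=2/7b
5) 511.727ms=8/7b +127.932ms=2/7b
6) 639.659ms=10/7b +127.932ms=2/7b
7) 767.591ms=12/7b +127.932ms=2/7b
8) 895.522ms=2b +447.761ms=1b
9) 1343.284ms=3b +149.254ms=1/3b
10) 1492.537ms=10/3b +149.254ms=1/3b
11) 1641.791ms=11/3b +149.254ms=1/3b
Σ=4b of 4 (134bpm 2/4) — PASS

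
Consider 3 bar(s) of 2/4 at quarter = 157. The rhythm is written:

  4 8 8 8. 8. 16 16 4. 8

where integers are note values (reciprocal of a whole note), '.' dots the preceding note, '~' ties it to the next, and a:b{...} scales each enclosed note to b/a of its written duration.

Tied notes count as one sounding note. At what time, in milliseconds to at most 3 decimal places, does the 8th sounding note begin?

1. 0.0ms @ 0 + 382.166ms (1)
2. 382.166ms @ 1 + 191.083ms (1/2)
3. 573.248ms @ 3/2 + 191.083ms (1/2)
4. 764.331ms @ 2 + 286.624ms (3/4)
5. 1050.955ms @ 11/4 + 286.624ms (3/4)
6. 1337.58ms @ 7/2 + 95.541ms (1/4)
7. 1433.121ms @ 15/4 + 95.541ms (1/4)
8. 1528.662ms @ 4 + 573.248ms (3/2)
9. 2101.911ms @ 11/2 + 191.083ms (1/2)

note 8 onset = 4b = 1528.662ms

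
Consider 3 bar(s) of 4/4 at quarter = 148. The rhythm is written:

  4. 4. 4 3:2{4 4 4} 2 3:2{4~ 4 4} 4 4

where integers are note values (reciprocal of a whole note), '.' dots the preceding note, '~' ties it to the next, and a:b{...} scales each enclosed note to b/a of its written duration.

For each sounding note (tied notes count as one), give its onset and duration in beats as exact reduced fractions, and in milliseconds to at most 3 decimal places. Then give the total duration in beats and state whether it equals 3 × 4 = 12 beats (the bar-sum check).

1) 0.0ms=0b +608.108ms=3/2b
2) 608.108ms=3/2b +608.108ms=3/2b
3) 1216.216ms=3b +405.405ms=1b
4) 1621.622ms=4b +270.27ms=2/3b
5) 1891.892ms=14/3b +270.27ms=2/3b
6) 2162.162ms=16/3b +270.27ms=2/3b
7) 2432.432ms=6b +810.811ms=2b
8) 3243.243ms=8b +540.541ms=4/3b
9) 3783.784ms=28/3b +270.27ms=2/3b
10) 4054.054ms=10b +405.405ms=1b
11) 4459.459ms=11b +405.405ms=1b
Σ=12b of 12 (148bpm 4/4) — PASS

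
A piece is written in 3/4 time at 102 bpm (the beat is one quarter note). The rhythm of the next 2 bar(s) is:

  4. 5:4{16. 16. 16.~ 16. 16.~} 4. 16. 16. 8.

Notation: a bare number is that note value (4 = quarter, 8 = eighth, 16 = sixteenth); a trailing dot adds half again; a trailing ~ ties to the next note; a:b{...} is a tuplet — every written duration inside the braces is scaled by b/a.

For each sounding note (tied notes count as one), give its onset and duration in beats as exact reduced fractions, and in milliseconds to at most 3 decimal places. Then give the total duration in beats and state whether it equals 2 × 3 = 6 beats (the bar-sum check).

1) 0.0ms=0b +882.353ms=3/2b
2) 882.353ms=3/2b +176.471ms=3/10b
3) 1058.824ms=9/5b +176.471ms=3/10b
4) 1235.294ms=21/10b +352.941ms=3/5b
5) 1588.235ms=27/10b +1058.824ms=9/5b
6) 2647.059ms=9/2b +220.588ms=3/8b
7) 2867.647ms=39/8b +220.588ms=3/8b
8) 3088.235ms=21/4b +441.176ms=3/4b
Σ=6b of 6 (102bpm 3/4) — PASS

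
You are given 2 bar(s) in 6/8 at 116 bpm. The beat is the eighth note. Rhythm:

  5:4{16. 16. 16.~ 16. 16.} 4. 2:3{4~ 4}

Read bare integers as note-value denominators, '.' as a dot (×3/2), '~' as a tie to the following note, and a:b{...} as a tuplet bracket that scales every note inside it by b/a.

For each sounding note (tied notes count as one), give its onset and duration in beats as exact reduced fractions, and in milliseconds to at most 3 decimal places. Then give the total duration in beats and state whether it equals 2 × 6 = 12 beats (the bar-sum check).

1) 0.0ms=0b +310.345ms=3/5b
2) 310.345ms=3/5b +310.345ms=3/5b
3) 620.69ms=6/5b +620.69ms=6/5b
4) 1241.379ms=12/5b +310.345ms=3/5b
5) 1551.724ms=3b +1551.724ms=3b
6) 3103.448ms=6b +3103.448ms=6b
Σ=12b of 12 (116bpm 6/8) — PASS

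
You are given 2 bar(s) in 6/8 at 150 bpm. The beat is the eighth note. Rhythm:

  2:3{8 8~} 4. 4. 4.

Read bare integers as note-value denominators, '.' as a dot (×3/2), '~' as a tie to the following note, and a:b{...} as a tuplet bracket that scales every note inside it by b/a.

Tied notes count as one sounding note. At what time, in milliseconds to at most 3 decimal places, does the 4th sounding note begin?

1. 0.0ms @ 0 + 600.0ms (3/2)
2. 600.0ms @ 3/2 + 1800.0ms (9/2)
3. 2400.0ms @ 6 + 1200.0ms (3)
4. 3600.0ms @ 9 + 1200.0ms (3)

note 4 onset = 9b = 3600.0ms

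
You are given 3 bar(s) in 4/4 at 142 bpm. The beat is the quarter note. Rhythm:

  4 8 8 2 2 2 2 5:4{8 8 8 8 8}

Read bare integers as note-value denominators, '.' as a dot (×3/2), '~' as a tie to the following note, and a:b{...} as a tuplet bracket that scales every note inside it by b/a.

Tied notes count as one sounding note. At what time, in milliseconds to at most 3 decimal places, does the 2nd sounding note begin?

1. 0.0ms @ 0 + 422.535ms (1)
2. 422.535ms @ 1 + 211.268ms (1/2)
3. 633.803ms @ 3/2 + 211.268ms (1/2)
4. 845.07ms @ 2 + 845.07ms (2)
5. 1690.141ms @ 4 + 845.07ms (2)
6. 2535.211ms @ 6 + 845.07ms (2)
7. 3380.282ms @ 8 + 845.07ms (2)
8. 4225.352ms @ 10 + 169.014ms (2/5)
9. 4394.366ms @ 52/5 + 169.014ms (2/5)
10. 4563.38ms @ 54/5 + 169.014ms (2/5)
11. 4732.394ms @ 56/5 + 169.014ms (2/5)
12. 4901.408ms @ 58/5 + 169.014ms (2/5)

note 2 onset = 1b = 422.535ms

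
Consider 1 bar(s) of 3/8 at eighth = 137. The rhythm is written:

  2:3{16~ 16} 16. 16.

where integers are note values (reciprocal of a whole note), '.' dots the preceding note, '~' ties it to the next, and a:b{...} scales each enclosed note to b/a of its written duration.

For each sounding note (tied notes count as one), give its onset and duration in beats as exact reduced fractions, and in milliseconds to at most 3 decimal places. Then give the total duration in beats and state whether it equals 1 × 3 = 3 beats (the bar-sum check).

1) 0.0ms=0b +656.934ms=3/2b
2) 656.934ms=3/2b +328.467ms=3/4b
3) 985.401ms=9/4b +328.467ms=3/4b
Σ=3b of 3 (137bpm 3/8) — PASS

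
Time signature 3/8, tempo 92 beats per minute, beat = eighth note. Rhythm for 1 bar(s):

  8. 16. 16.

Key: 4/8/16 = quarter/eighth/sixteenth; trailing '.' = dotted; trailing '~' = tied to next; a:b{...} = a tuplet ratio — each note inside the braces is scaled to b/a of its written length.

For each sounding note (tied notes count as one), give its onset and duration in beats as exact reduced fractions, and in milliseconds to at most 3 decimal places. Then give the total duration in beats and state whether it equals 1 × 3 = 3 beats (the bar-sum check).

1) 0.0ms=0b +978.261ms=3/2b
2) 978.261ms=3/2b +489.13ms=3/4b
3) 1467.391ms=9/4b +489.13ms=3/4b
Σ=3b of 3 (92bpm 3/8) — PASS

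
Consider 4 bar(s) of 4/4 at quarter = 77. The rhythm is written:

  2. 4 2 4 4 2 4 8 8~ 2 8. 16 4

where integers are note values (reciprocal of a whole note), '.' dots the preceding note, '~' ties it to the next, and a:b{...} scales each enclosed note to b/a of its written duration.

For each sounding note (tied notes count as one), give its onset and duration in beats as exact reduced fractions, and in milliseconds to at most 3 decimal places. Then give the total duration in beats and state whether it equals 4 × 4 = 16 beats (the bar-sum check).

1) 0.0ms=0b +2337.662ms=3b
2) 2337.662ms=3b +779.221ms=1b
3) 3116.883ms=4b +1558.442ms=2b
4) 4675.325ms=6b +779.221ms=1b
5) 5454.545ms=7b +779.221ms=1b
6) 6233.766ms=8b +1558.442ms=2b
7) 7792.208ms=10b +779.221ms=1b
8) 8571.429ms=11b +389.61ms=1/2b
9) 8961.039ms=23/2b +1948.052ms=5/2b
10) 10909.091ms=14b +584.416ms=3/4b
11) 11493.506ms=59/4b +194.805ms=1/4b
12) 11688.312ms=15b +779.221ms=1b
Σ=16b of 16 (77bpm 4/4) — PASS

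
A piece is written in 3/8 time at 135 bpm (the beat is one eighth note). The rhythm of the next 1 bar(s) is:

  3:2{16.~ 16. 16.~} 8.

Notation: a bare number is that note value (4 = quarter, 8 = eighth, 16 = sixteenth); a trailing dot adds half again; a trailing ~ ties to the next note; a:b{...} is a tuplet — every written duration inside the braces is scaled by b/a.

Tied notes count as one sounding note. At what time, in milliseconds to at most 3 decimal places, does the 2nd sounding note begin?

1. 0.0ms @ 0 + 444.444ms (1)
2. 444.444ms @ 1 + 888.889ms (2)

note 2 onset = 1b = 444.444ms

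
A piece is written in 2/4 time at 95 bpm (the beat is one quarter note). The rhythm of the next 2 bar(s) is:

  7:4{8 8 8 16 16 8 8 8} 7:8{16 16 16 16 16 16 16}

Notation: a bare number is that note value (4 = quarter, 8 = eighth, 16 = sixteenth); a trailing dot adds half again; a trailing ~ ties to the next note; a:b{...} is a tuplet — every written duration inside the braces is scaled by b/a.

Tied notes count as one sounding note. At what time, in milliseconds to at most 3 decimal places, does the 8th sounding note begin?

1. 0.0ms @ 0 + 180.451ms (2/7)
2. 180.451ms @ 2/7 + 180.451ms (2/7)
3. 360.902ms @ 4/7 + 180.451ms (2/7)
4. 541.353ms @ 6/7 + 90.226ms (1/7)
5. 631.579ms @ 1 + 90.226ms (1/7)
6. 721.805ms @ 8/7 + 180.451ms (2/7)
7. 902.256ms @ 10/7 + 180.451ms (2/7)
8. 1082.707ms @ 12/7 + 180.451ms (2/7)
9. 1263.158ms @ 2 + 180.451ms (2/7)
10. 1443.609ms @ 16/7 + 180.451ms (2/7)
11. 1624.06ms @ 18/7 + 180.451ms (2/7)
12. 1804.511ms @ 20/7 + 180.451ms (2/7)
13. 1984.962ms @ 22/7 + 180.451ms (2/7)
14. 2165.414ms @ 24/7 + 180.451ms (2/7)
15. 2345.865ms @ 26/7 + 180.451ms (2/7)

note 8 onset = 12/7b = 1082.707ms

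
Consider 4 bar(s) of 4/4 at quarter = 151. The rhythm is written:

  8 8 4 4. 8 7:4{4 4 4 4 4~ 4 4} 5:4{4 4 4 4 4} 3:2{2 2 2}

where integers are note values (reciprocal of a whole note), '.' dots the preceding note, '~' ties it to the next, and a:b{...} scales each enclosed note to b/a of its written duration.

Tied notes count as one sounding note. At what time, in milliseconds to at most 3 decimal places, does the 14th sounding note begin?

1. 0.0ms @ 0 + 198.675ms (1/2)
2. 198.675ms @ 1/2 + 198.675ms (1/2)
3. 397.351ms @ 1 + 397.351ms (1)
4. 794.702ms @ 2 + 596.026ms (3/2)
5. 1390.728ms @ 7/2 + 198.675ms (1/2)
6. 1589.404ms @ 4 + 227.058ms (4/7)
7. 1816.462ms @ 32/7 + 227.058ms (4/7)
8. 2043.519ms @ 36/7 + 227.058ms (4/7)
9. 2270.577ms @ 40/7 + 227.058ms (4/7)
10. 2497.635ms @ 44/7 + 454.115ms (8/7)
11. 2951.75ms @ 52/7 + 227.058ms (4/7)
12. 3178.808ms @ 8 + 317.881ms (4/5)
13. 3496.689ms @ 44/5 + 317.881ms (4/5)
14. 3814.57ms @ 48/5 + 317.881ms (4/5)
15. 4132.45ms @ 52/5 + 317.881ms (4/5)
16. 4450.331ms @ 56/5 + 317.881ms (4/5)
17. 4768.212ms @ 12 + 529.801ms (4/3)
18. 5298.013ms @ 40/3 + 529.801ms (4/3)
19. 5827.815ms @ 44/3 + 529.801ms (4/3)

note 14 onset = 48/5b = 3814.57ms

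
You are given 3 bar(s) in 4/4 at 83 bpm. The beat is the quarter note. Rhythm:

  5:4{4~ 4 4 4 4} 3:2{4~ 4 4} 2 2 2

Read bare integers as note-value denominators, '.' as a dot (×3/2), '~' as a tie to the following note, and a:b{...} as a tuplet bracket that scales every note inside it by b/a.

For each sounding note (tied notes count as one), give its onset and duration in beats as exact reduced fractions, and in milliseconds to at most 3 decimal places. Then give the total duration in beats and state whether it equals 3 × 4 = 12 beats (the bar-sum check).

1) 0.0ms=0b +1156.627ms=8/5b
2) 1156.627ms=8/5b +578.313ms=4/5b
3) 1734.94ms=12/5b +578.313ms=4/5b
4) 2313.253ms=16/5b +578.313ms=4/5b
5) 2891.566ms=4b +963.855ms=4/3b
6) 3855.422ms=16/3b +481.928ms=2/3b
7) 4337.349ms=6b +1445.783ms=2b
8) 5783.133ms=8b +1445.783ms=2b
9) 7228.916ms=10b +1445.783ms=2b
Σ=12b of 12 (83bpm 4/4) — PASS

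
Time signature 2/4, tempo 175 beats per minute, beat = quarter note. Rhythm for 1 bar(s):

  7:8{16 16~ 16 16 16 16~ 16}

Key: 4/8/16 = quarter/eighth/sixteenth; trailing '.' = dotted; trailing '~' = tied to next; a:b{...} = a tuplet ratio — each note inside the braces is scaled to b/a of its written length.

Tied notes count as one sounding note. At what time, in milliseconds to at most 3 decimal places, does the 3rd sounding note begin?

1. 0.0ms @ 0 + 97.959ms (2/7)
2. 97.959ms @ 2/7 + 195.918ms (4/7)
3. 293.878ms @ 6/7 + 97.959ms (2/7)
4. 391.837ms @ 8/7 + 97.959ms (2/7)
5. 489.796ms @ 10/7 + 195.918ms (4/7)

note 3 onset = 6/7b = 293.878ms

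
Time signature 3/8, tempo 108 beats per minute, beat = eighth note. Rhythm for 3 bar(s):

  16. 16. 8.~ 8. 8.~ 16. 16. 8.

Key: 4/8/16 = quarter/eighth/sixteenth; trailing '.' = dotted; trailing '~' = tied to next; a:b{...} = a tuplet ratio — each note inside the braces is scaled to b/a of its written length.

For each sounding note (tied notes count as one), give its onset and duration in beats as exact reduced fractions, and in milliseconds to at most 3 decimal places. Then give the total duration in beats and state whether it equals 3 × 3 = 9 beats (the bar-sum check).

1) 0.0ms=0b +416.667ms=3/4b
2) 416.667ms=3/4b +416.667ms=3/4b
3) 833.333ms=3/2b +1666.667ms=3b
4) 2500.0ms=9/2b +1250.0ms=9/4b
5) 3750.0ms=27/4b +416.667ms=3/4b
6) 4166.667ms=15/2b +833.333ms=3/2b
Σ=9b of 9 (108bpm 3/8) — PASS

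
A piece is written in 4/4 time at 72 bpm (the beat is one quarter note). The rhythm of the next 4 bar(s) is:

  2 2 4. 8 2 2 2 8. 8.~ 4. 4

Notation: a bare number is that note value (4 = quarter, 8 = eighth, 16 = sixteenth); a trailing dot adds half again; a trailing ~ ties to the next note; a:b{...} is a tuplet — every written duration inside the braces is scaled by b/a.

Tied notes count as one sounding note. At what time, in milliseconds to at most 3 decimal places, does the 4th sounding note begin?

note 4 onset = 11/2b = 4583.333ms

1. 0.0ms @ 0 + 1666.667ms (2)
2. 1666.667ms @ 2 + 1666.667ms (2)
3. 3333.333ms @ 4 + 1250.0ms (3/2)
4. 4583.333ms @ 11/2 + 416.667ms (1/2)
5. 5000.0ms @ 6 + 1666.667ms (2)
6. 6666.667ms @ 8 + 1666.667ms (2)
7. 8333.333ms @ 10 + 1666.667ms (2)
8. 10000.0ms @ 12 + 625.0ms (3/4)
9. 10625.0ms @ 51/4 + 1875.0ms (9/4)
10. 12500.0ms @ 15 + 833.333ms (1)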